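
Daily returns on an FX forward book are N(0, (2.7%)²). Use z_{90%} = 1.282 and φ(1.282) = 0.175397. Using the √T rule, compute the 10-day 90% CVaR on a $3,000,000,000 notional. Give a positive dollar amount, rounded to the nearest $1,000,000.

σ_{10d} = 2.7% × √10 = 8.538%.
ES multiplier = φ(z)/(1−α) = 0.175397/0.1 = 1.754.
ES = 8.538% × 1.754 = 14.976%; on $3,000,000,000: $449,280,000.

$449,000,000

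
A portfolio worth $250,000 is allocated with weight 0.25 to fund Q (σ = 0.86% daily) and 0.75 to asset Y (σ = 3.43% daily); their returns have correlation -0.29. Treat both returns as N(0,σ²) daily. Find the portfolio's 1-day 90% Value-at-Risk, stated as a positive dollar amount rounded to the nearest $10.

σ_p² = 0.25²·0.86² + 0.75²·3.43² + 2·-0.29·0.25·0.75·0.86·3.43 = 6.3432 (%²).
σ_p = √6.3432 = 2.519%.
At 90%, z = 1.282.
VaR = 1.282 × 2.519% = 3.229%; on $250,000 that is $8,072.

$8,070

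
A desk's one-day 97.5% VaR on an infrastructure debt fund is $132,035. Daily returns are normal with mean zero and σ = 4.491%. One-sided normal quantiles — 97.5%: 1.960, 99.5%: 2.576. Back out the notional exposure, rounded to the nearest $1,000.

$1,500,000

VaR as a fraction of value: z·σ = 1.960 × 4.491% = 8.80236%.
Position = $132,035 / 0.0880236 = $1,499,995.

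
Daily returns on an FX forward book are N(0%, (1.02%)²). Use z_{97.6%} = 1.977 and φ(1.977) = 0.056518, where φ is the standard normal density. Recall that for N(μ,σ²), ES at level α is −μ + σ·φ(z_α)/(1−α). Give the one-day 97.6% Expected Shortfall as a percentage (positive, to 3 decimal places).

Tail multiplier: φ(z)/(1−α) = 0.056518 / 0.024 = 2.355.
ES = 1.02% × 2.355 = 2.402%.

2.402%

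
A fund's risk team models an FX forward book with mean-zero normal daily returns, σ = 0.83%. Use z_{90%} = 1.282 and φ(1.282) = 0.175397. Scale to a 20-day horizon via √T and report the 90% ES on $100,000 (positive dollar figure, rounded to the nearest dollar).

$6,511

σ_{20d} = 0.83% × √20 = 3.712%.
ES multiplier = φ(z)/(1−α) = 0.175397/0.1 = 1.754.
ES = 3.712% × 1.754 = 6.511%; on $100,000: $6,511.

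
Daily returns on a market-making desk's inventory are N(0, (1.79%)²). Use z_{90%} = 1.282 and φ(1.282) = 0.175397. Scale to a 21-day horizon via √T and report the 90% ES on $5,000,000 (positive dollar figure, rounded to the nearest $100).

$719,400

σ_{21d} = 1.79% × √21 = 8.203%.
ES multiplier = φ(z)/(1−α) = 0.175397/0.1 = 1.754.
ES = 8.203% × 1.754 = 14.388%; on $5,000,000: $719,400.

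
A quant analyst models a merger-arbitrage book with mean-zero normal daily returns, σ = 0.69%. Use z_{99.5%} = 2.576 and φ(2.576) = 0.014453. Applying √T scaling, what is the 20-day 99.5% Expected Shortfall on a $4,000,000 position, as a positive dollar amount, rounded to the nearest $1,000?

σ_{20d} = 0.69% × √20 = 3.086%.
ES multiplier = φ(z)/(1−α) = 0.014453/0.005 = 2.891.
ES = 3.086% × 2.891 = 8.922%; on $4,000,000: $356,880.

$357,000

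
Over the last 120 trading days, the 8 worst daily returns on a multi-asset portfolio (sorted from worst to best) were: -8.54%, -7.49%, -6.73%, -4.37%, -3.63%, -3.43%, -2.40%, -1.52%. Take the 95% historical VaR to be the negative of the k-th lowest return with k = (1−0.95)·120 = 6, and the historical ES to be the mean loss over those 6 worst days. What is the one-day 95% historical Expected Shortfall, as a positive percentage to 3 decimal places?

The 6 worst returns sum to -34.19%.
ES = −(-34.19%) / 6 = 5.6983…% ≈ 5.698%.

5.698%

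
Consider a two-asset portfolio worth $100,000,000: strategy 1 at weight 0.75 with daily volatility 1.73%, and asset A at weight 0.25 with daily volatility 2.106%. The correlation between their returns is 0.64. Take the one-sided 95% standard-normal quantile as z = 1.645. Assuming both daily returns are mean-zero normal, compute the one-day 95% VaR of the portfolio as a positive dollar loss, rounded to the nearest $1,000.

$2,770,000

σ_p² = 0.75²·1.73² + 0.25²·2.106² + 2·0.64·0.75·0.25·1.73·2.106 = 2.8351 (%²).
σ_p = √2.8351 = 1.684%.
VaR = 1.645 × 1.684% = 2.770%; on $100,000,000 that is $2,770,000.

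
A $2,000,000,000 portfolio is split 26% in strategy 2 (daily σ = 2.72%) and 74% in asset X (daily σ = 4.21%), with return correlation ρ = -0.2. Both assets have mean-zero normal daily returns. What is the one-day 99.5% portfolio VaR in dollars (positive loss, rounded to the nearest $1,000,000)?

$157,000,000

σ_p² = 0.26²·2.72² + 0.74²·4.21² + 2·-0.2·0.26·0.74·2.72·4.21 = 9.3246 (%²).
σ_p = √9.3246 = 3.054%.
At 99.5%, z = 2.576.
VaR = 2.576 × 3.054% = 7.867%; on $2,000,000,000 that is $157,340,000.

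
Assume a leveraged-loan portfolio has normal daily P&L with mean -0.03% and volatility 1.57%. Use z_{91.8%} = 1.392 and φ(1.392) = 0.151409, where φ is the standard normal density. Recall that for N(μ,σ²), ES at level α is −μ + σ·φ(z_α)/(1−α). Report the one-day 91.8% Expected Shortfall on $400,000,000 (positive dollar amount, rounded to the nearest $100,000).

$11,700,000

Tail multiplier: φ(z)/(1−α) = 0.151409 / 0.082 = 1.846.
ES = −(-0.03%) + 1.57% × 1.846 = 2.928%.
On $400,000,000: 0.02928 × $400,000,000 = $11,712,000.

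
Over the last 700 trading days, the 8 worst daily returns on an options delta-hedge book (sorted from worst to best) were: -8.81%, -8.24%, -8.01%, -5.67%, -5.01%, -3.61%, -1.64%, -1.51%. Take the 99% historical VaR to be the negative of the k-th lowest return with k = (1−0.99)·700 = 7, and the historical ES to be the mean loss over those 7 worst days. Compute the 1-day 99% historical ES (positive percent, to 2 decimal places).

The 7 worst returns sum to -40.99%.
ES = −(-40.99%) / 7 = 5.8557…% ≈ 5.86%.

5.86%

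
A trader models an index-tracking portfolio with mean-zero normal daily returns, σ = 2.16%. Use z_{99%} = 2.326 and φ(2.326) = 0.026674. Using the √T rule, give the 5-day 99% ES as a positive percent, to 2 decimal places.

12.88%

σ_{5d} = 2.16% × √5 = 4.830%.
ES multiplier = φ(z)/(1−α) = 0.026674/0.01 = 2.667.
ES = 4.830% × 2.667 = 12.882%.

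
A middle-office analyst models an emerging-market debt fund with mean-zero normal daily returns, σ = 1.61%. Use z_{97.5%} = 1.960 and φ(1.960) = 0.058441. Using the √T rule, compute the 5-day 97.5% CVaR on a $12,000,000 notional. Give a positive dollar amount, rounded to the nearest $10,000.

$1,010,000

σ_{5d} = 1.61% × √5 = 3.600%.
ES multiplier = φ(z)/(1−α) = 0.058441/0.025 = 2.338.
ES = 3.600% × 2.338 = 8.417%; on $12,000,000: $1,010,040.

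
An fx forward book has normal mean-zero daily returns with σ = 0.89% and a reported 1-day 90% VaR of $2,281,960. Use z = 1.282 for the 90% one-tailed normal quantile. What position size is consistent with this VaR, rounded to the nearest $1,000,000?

VaR as a fraction of value: z·σ = 1.282 × 0.89% = 1.14098%.
Position = $2,281,960 / 0.0114098 = $200,000,000.

$200,000,000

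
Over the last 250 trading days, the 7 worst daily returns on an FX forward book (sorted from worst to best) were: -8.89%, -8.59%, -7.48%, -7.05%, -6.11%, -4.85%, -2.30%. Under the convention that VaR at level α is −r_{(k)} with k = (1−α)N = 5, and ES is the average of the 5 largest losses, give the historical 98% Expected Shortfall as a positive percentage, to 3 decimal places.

7.624%

The 5 worst returns sum to -38.12%.
ES = −(-38.12%) / 5 = 7.624%.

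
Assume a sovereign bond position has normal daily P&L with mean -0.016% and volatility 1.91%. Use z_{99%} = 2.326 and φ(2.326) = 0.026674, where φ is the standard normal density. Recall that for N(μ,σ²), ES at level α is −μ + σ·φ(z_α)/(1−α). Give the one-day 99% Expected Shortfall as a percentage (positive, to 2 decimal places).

Tail multiplier: φ(z)/(1−α) = 0.026674 / 0.01 = 2.667.
ES = −(-0.016%) + 1.91% × 2.667 = 5.110%.

5.11%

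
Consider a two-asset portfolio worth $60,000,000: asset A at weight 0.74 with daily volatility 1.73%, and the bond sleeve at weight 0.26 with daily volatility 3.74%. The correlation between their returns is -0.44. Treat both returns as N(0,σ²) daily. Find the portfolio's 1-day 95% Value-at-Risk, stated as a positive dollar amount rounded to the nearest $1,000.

σ_p² = 0.74²·1.73² + 0.26²·3.74² + 2·-0.44·0.74·0.26·1.73·3.74 = 1.4890 (%²).
σ_p = √1.4890 = 1.220%.
At 95%, z = 1.645.
VaR = 1.645 × 1.220% = 2.007%; on $60,000,000 that is $1,204,200.

$1,204,000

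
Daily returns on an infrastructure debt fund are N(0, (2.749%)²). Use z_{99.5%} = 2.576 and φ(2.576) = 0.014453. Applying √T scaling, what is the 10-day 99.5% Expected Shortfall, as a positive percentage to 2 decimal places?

σ_{10d} = 2.749% × √10 = 8.693%.
ES multiplier = φ(z)/(1−α) = 0.014453/0.005 = 2.891.
ES = 8.693% × 2.891 = 25.131%.

25.13%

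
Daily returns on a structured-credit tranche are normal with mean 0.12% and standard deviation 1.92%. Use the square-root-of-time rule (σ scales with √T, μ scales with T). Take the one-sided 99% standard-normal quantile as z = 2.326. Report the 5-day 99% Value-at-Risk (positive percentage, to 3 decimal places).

9.386%

σ_{5d} = 1.92% × √5 = 4.293%; μ_{5d} = 5 × 0.12% = 0.600%.
VaR = −(0.600%) + 2.326 × 4.293% = 9.386%.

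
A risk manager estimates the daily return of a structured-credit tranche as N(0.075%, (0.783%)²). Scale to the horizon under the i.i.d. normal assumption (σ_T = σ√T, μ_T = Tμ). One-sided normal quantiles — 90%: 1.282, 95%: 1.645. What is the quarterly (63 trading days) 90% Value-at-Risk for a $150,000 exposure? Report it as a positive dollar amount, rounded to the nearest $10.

σ_{63d} = 0.783% × √63 = 6.215%; μ_{63d} = 63 × 0.075% = 4.725%.
VaR = −(4.725%) + 1.282 × 6.215% = 3.243%.
On $150,000: 0.03243 × $150,000 = $4,864.

$4,860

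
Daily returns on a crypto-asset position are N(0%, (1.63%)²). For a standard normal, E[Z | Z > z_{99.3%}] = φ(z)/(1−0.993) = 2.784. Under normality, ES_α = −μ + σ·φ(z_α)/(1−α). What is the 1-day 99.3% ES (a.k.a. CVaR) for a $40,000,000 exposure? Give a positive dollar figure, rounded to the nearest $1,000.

ES = 1.63% × 2.784 = 4.538%.
On $40,000,000: 0.04538 × $40,000,000 = $1,815,200.

$1,815,000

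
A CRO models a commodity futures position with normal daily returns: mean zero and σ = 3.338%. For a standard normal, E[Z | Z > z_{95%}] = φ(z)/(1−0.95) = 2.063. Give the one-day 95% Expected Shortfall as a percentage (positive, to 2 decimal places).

6.89%

ES = 3.338% × 2.063 = 6.886%.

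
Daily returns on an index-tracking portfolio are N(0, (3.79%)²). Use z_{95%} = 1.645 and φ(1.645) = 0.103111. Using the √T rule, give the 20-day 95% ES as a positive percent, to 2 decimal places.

34.95%

σ_{20d} = 3.79% × √20 = 16.949%.
ES multiplier = φ(z)/(1−α) = 0.103111/0.05 = 2.062.
ES = 16.949% × 2.062 = 34.949%.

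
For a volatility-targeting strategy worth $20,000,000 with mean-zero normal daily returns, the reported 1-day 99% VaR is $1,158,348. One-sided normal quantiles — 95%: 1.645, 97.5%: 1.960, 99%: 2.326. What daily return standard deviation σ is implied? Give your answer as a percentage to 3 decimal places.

VaR as a fraction: $1,158,348 / $20,000,000 = 5.792%.
σ = VaR / z = 5.792% / 2.326 = 2.490%.

2.490%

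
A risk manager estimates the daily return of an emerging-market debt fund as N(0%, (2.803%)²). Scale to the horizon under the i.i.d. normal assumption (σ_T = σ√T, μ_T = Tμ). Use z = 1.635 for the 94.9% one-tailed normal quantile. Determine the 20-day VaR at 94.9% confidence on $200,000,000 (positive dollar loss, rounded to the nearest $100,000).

σ_{20d} = 2.803% × √20 = 12.535%.
VaR = 1.635 × 12.535% = 20.495%.
On $200,000,000: 0.20495 × $200,000,000 = $40,990,000.

$41,000,000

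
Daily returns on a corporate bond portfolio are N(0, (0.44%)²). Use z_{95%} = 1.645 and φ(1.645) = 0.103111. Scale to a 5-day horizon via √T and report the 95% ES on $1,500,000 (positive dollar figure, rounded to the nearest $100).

$30,400

σ_{5d} = 0.44% × √5 = 0.984%.
ES multiplier = φ(z)/(1−α) = 0.103111/0.05 = 2.062.
ES = 0.984% × 2.062 = 2.029%; on $1,500,000: $30,435.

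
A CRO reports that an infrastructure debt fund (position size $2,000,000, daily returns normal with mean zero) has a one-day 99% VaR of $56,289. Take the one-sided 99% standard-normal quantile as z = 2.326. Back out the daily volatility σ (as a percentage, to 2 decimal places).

1.21%

VaR as a fraction: $56,289 / $2,000,000 = 2.814%.
σ = VaR / z = 2.814% / 2.326 = 1.210%.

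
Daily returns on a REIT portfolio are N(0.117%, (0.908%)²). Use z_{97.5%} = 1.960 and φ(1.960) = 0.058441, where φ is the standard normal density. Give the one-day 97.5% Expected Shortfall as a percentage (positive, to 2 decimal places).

Tail multiplier: φ(z)/(1−α) = 0.058441 / 0.025 = 2.338.
ES = −(0.117%) + 0.908% × 2.338 = 2.006%.

2.01%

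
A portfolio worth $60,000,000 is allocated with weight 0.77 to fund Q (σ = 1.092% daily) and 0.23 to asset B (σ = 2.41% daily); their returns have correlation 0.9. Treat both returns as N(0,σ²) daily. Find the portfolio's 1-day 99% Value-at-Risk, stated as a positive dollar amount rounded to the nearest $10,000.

σ_p² = 0.77²·1.092² + 0.23²·2.41² + 2·0.9·0.77·0.23·1.092·2.41 = 1.8532 (%²).
σ_p = √1.8532 = 1.361%.
At 99%, z = 2.326.
VaR = 2.326 × 1.361% = 3.166%; on $60,000,000 that is $1,899,600.

$1,900,000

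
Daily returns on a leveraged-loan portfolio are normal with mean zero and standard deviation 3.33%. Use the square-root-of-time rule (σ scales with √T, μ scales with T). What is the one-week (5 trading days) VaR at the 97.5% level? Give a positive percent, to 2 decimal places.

At 97.5%, z = 1.960.
σ_{5d} = 3.33% × √5 = 7.446%.
VaR = 1.960 × 7.446% = 14.594%.

14.59%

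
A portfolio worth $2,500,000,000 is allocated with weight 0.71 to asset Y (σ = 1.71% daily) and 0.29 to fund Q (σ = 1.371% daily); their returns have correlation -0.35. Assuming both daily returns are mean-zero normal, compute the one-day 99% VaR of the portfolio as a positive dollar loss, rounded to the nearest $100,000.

σ_p² = 0.71²·1.71² + 0.29²·1.371² + 2·-0.35·0.71·0.29·1.71·1.371 = 1.2942 (%²).
σ_p = √1.2942 = 1.138%.
At 99%, z = 2.326.
VaR = 2.326 × 1.138% = 2.647%; on $2,500,000,000 that is $66,175,000.

$66,200,000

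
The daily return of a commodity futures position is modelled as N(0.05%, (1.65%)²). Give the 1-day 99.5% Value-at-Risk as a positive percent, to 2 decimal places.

At 99.5% one-sided, z = 2.576.
VaR = −μ + z·σ = −(0.05%) + 2.576 × 1.65% = 4.200%.

4.20%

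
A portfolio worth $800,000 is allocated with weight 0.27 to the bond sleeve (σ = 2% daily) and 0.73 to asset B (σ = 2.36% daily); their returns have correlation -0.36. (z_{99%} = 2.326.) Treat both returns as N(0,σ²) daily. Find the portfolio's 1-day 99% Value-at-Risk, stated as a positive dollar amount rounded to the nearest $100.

$29,900

σ_p² = 0.27²·2² + 0.73²·2.36² + 2·-0.36·0.27·0.73·2·2.36 = 2.5898 (%²).
σ_p = √2.5898 = 1.609%.
VaR = 2.326 × 1.609% = 3.743%; on $800,000 that is $29,944.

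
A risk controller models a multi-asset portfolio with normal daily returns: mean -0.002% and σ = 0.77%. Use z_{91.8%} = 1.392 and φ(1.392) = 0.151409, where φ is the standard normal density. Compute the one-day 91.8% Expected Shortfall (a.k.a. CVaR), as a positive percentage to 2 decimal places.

Tail multiplier: φ(z)/(1−α) = 0.151409 / 0.082 = 1.846.
ES = −(-0.002%) + 0.77% × 1.846 = 1.423%.

1.42%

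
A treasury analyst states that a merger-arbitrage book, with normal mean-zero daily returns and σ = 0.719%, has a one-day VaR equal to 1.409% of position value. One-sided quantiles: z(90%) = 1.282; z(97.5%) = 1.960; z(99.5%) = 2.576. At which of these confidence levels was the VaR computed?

97.5%

Implied z = VaR/σ = 1.409 / 0.719 = 1.960.
This matches z(97.5%) = 1.960.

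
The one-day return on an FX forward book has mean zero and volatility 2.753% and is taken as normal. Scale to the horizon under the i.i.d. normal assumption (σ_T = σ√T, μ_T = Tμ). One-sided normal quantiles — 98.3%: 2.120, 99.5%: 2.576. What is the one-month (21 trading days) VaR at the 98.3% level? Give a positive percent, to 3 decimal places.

σ_{21d} = 2.753% × √21 = 12.616%.
VaR = 2.120 × 12.616% = 26.746%.

26.746%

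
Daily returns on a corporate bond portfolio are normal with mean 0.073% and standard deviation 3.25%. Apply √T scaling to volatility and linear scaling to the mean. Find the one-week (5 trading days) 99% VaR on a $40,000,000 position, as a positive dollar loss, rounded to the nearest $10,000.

At 99%, z = 2.326.
σ_{5d} = 3.25% × √5 = 7.267%; μ_{5d} = 5 × 0.073% = 0.365%.
VaR = −(0.365%) + 2.326 × 7.267% = 16.538%.
On $40,000,000: 0.16538 × $40,000,000 = $6,615,200.

$6,620,000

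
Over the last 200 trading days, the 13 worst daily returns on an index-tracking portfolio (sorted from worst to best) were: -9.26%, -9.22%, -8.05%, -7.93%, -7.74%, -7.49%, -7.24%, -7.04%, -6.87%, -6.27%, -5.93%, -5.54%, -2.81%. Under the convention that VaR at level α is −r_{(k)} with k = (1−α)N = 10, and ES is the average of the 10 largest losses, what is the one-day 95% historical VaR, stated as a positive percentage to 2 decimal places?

6.27%

k = 10; the 10th lowest return is -6.27%, so VaR = 6.27%.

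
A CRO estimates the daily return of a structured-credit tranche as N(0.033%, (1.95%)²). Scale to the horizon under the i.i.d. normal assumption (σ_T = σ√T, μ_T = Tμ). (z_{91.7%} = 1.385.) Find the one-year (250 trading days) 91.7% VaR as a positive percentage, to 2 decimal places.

σ_{250d} = 1.95% × √250 = 30.832%; μ_{250d} = 250 × 0.033% = 8.250%.
VaR = −(8.250%) + 1.385 × 30.832% = 34.452%.

34.45%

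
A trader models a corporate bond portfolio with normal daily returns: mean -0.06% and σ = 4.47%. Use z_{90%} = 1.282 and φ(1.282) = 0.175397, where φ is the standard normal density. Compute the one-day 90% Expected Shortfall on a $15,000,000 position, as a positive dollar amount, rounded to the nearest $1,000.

$1,185,000

Tail multiplier: φ(z)/(1−α) = 0.175397 / 0.1 = 1.754.
ES = −(-0.06%) + 4.47% × 1.754 = 7.900%.
On $15,000,000: 0.07900 × $15,000,000 = $1,185,000.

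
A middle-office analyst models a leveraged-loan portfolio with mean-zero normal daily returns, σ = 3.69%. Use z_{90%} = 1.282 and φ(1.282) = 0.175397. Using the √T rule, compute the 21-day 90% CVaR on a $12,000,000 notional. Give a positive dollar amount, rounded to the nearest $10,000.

$3,560,000

σ_{21d} = 3.69% × √21 = 16.910%.
ES multiplier = φ(z)/(1−α) = 0.175397/0.1 = 1.754.
ES = 16.910% × 1.754 = 29.660%; on $12,000,000: $3,559,200.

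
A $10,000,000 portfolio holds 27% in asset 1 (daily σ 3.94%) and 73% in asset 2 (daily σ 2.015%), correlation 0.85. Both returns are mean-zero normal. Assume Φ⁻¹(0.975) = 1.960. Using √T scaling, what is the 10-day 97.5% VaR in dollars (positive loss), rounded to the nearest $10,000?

σ_p = √(0.27²·3.94² + 0.73²·2.015² + 2·0.85·0.27·0.73·3.94·2.015) = 2.440%.
σ_{10d} = 2.440% × √10 = 7.716%.
VaR = 1.960 × 7.716% = 15.123%; on $10,000,000 that is $1,512,300.

$1,510,000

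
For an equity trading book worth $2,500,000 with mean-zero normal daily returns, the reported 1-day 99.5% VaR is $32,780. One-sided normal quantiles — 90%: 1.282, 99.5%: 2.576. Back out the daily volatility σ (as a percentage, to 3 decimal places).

0.509%

VaR as a fraction: $32,780 / $2,500,000 = 1.311%.
σ = VaR / z = 1.311% / 2.576 = 0.509%.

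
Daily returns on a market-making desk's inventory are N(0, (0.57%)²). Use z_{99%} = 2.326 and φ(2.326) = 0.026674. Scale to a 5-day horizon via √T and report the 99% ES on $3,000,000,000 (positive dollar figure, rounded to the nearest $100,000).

σ_{5d} = 0.57% × √5 = 1.275%.
ES multiplier = φ(z)/(1−α) = 0.026674/0.01 = 2.667.
ES = 1.275% × 2.667 = 3.400%; on $3,000,000,000: $102,000,000.

$102,000,000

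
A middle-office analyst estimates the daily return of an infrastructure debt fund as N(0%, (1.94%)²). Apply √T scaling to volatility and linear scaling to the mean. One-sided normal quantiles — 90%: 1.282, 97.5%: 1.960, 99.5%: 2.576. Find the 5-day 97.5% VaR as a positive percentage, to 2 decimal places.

σ_{5d} = 1.94% × √5 = 4.338%.
VaR = 1.960 × 4.338% = 8.502%.

8.50%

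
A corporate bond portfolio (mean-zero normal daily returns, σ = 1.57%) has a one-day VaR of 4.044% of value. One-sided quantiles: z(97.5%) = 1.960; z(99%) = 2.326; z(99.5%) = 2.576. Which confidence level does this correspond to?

99.5%

Implied z = VaR/σ = 4.044 / 1.57 = 2.576.
This matches z(99.5%) = 2.576.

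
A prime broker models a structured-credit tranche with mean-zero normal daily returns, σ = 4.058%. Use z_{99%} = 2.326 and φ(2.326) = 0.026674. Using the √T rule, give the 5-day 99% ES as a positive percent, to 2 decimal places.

σ_{5d} = 4.058% × √5 = 9.074%.
ES multiplier = φ(z)/(1−α) = 0.026674/0.01 = 2.667.
ES = 9.074% × 2.667 = 24.200%.

24.20%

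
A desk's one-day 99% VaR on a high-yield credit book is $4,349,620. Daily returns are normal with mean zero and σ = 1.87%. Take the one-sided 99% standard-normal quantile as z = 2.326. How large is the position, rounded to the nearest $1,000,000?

VaR as a fraction of value: z·σ = 2.326 × 1.87% = 4.34962%.
Position = $4,349,620 / 0.0434962 = $100,000,000.

$100,000,000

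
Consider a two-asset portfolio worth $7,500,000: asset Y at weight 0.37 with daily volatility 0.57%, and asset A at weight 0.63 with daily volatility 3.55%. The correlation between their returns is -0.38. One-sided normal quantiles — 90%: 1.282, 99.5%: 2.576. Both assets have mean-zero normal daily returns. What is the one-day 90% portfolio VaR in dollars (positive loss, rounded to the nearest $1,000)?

σ_p² = 0.37²·0.57² + 0.63²·3.55² + 2·-0.38·0.37·0.63·0.57·3.55 = 4.6879 (%²).
σ_p = √4.6879 = 2.165%.
VaR = 1.282 × 2.165% = 2.776%; on $7,500,000 that is $208,200.

$208,000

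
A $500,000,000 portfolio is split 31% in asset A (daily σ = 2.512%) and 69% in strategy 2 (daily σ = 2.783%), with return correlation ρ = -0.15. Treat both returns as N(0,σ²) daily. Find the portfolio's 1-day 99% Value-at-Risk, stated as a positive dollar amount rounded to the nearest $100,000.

$22,800,000

σ_p² = 0.31²·2.512² + 0.69²·2.783² + 2·-0.15·0.31·0.69·2.512·2.783 = 3.8452 (%²).
σ_p = √3.8452 = 1.961%.
At 99%, z = 2.326.
VaR = 2.326 × 1.961% = 4.561%; on $500,000,000 that is $22,805,000.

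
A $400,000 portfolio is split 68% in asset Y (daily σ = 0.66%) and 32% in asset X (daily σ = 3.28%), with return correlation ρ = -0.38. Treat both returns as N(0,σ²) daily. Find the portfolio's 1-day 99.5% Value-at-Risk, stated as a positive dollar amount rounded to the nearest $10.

σ_p² = 0.68²·0.66² + 0.32²·3.28² + 2·-0.38·0.68·0.32·0.66·3.28 = 0.9451 (%²).
σ_p = √0.9451 = 0.972%.
At 99.5%, z = 2.576.
VaR = 2.576 × 0.972% = 2.504%; on $400,000 that is $10,016.

$10,020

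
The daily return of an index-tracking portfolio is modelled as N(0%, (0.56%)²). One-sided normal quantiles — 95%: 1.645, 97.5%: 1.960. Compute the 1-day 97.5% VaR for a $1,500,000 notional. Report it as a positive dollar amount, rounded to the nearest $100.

VaR = z·σ = 1.960 × 0.56% = 1.098%.
On $1,500,000: 0.01098 × $1,500,000 = $16,470.

$16,500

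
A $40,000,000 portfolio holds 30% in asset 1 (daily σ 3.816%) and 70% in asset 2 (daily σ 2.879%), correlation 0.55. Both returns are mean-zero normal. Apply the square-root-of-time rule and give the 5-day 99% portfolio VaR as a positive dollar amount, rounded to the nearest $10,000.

σ_p = √(0.3²·3.816² + 0.7²·2.879² + 2·0.55·0.3·0.7·3.816·2.879) = 2.812%.
σ_{5d} = 2.812% × √5 = 6.288%.
z(99%) = 2.326.
VaR = 2.326 × 6.288% = 14.626%; on $40,000,000 that is $5,850,400.

$5,850,000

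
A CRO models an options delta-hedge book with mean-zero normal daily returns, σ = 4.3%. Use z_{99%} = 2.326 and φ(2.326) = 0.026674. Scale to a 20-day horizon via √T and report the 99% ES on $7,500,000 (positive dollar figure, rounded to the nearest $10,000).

$3,850,000

σ_{20d} = 4.3% × √20 = 19.230%.
ES multiplier = φ(z)/(1−α) = 0.026674/0.01 = 2.667.
ES = 19.230% × 2.667 = 51.286%; on $7,500,000: $3,846,450.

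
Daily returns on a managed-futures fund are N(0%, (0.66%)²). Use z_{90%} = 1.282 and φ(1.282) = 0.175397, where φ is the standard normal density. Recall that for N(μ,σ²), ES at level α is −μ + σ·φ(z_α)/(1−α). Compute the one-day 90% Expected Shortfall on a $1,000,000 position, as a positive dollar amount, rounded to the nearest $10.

$11,580

Tail multiplier: φ(z)/(1−α) = 0.175397 / 0.1 = 1.754.
ES = 0.66% × 1.754 = 1.158%.
On $1,000,000: 0.01158 × $1,000,000 = $11,580.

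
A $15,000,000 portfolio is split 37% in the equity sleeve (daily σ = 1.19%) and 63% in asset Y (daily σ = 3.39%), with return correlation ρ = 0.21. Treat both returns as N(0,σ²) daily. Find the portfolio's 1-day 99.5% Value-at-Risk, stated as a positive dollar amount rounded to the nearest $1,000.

σ_p² = 0.37²·1.19² + 0.63²·3.39² + 2·0.21·0.37·0.63·1.19·3.39 = 5.1500 (%²).
σ_p = √5.1500 = 2.269%.
At 99.5%, z = 2.576.
VaR = 2.576 × 2.269% = 5.845%; on $15,000,000 that is $876,750.

$877,000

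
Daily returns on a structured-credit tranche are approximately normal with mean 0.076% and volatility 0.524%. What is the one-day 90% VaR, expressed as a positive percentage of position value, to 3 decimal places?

At 90% one-sided, z = 1.282.
VaR = −μ + z·σ = −(0.076%) + 1.282 × 0.524% = 0.596%.

0.596%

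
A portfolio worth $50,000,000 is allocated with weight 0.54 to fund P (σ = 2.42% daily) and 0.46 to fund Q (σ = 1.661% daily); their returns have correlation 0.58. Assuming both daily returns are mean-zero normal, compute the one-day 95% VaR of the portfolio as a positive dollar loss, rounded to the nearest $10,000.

σ_p² = 0.54²·2.42² + 0.46²·1.661² + 2·0.58·0.54·0.46·2.42·1.661 = 3.4497 (%²).
σ_p = √3.4497 = 1.857%.
At 95%, z = 1.645.
VaR = 1.645 × 1.857% = 3.055%; on $50,000,000 that is $1,527,500.

$1,530,000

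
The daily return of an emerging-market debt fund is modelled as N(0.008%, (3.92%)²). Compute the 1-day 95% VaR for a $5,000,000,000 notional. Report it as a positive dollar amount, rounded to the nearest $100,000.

$322,000,000

At 95% one-sided, z = 1.645.
VaR = −μ + z·σ = −(0.008%) + 1.645 × 3.92% = 6.440%.
On $5,000,000,000: 0.06440 × $5,000,000,000 = $322,000,000.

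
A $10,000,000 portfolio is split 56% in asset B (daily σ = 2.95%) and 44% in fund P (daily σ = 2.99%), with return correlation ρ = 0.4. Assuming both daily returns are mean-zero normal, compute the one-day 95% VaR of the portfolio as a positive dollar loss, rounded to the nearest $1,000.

$410,000

σ_p² = 0.56²·2.95² + 0.44²·2.99² + 2·0.4·0.56·0.44·2.95·2.99 = 6.1986 (%²).
σ_p = √6.1986 = 2.490%.
At 95%, z = 1.645.
VaR = 1.645 × 2.490% = 4.096%; on $10,000,000 that is $409,600.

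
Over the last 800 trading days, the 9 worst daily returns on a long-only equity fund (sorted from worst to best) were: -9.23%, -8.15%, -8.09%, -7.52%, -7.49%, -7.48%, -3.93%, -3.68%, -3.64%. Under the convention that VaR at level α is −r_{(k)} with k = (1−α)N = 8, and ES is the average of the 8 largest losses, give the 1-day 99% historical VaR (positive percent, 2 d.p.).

3.68%

k = 8; the 8th lowest return is -3.68%, so VaR = 3.68%.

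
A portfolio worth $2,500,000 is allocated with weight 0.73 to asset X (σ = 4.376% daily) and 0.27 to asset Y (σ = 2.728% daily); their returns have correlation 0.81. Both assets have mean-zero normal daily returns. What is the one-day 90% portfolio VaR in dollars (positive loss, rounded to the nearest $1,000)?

$122,000

σ_p² = 0.73²·4.376² + 0.27²·2.728² + 2·0.81·0.73·0.27·4.376·2.728 = 14.5590 (%²).
σ_p = √14.5590 = 3.816%.
At 90%, z = 1.282.
VaR = 1.282 × 3.816% = 4.892%; on $2,500,000 that is $122,300.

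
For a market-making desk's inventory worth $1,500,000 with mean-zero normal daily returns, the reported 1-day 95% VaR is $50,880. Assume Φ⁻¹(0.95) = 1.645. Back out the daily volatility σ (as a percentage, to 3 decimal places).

VaR as a fraction: $50,880 / $1,500,000 = 3.392%.
σ = VaR / z = 3.392% / 1.645 = 2.062%.

2.062%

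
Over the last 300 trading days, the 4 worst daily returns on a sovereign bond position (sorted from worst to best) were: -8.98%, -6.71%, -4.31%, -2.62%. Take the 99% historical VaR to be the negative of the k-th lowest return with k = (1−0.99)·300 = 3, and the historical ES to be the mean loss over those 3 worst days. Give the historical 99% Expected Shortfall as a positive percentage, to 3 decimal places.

6.667%

The 3 worst returns sum to -20.00%.
ES = −(-20.00%) / 3 = 6.6666…% ≈ 6.667%.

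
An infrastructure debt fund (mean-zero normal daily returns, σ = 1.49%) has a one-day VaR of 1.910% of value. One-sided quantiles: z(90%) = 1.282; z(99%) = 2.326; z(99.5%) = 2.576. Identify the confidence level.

Implied z = VaR/σ = 1.910 / 1.49 = 1.282.
This matches z(90%) = 1.282.

90%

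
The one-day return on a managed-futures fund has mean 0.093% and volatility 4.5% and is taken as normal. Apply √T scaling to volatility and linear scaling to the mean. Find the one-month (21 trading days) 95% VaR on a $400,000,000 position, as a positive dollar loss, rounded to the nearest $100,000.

$127,900,000

At 95%, z = 1.645.
σ_{21d} = 4.5% × √21 = 20.622%; μ_{21d} = 21 × 0.093% = 1.953%.
VaR = −(1.953%) + 1.645 × 20.622% = 31.970%.
On $400,000,000: 0.31970 × $400,000,000 = $127,880,000.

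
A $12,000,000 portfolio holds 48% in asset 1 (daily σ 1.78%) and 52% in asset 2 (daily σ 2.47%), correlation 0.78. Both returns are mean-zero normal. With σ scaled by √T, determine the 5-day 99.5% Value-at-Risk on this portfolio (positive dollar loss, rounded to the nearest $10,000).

$1,400,000

σ_p = √(0.48²·1.78² + 0.52²·2.47² + 2·0.78·0.48·0.52·1.78·2.47) = 2.023%.
σ_{5d} = 2.023% × √5 = 4.524%.
z(99.5%) = 2.576.
VaR = 2.576 × 4.524% = 11.654%; on $12,000,000 that is $1,398,480.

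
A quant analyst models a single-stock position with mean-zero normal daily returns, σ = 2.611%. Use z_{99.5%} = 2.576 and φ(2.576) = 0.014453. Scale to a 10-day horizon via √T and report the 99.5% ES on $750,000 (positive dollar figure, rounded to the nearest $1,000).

$179,000

σ_{10d} = 2.611% × √10 = 8.257%.
ES multiplier = φ(z)/(1−α) = 0.014453/0.005 = 2.891.
ES = 8.257% × 2.891 = 23.871%; on $750,000: $179,032.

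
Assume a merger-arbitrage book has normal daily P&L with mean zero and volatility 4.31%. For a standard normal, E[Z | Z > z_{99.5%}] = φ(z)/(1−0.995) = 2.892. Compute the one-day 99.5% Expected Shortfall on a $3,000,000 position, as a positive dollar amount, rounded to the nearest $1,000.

ES = 4.31% × 2.892 = 12.465%.
On $3,000,000: 0.12465 × $3,000,000 = $373,950.

$374,000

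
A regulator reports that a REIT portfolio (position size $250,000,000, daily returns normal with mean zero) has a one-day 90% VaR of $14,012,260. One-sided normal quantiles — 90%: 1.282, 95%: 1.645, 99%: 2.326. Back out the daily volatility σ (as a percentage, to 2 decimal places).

4.37%

VaR as a fraction: $14,012,260 / $250,000,000 = 5.605%.
σ = VaR / z = 5.605% / 1.282 = 4.372%.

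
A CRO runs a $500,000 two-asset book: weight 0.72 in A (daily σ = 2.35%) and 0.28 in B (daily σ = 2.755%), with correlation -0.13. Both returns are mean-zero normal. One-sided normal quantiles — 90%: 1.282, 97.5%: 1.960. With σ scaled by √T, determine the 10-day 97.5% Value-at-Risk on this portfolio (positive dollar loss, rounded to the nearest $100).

σ_p = √(0.72²·2.35² + 0.28²·2.755² + 2·-0.13·0.72·0.28·2.35·2.755) = 1.766%.
σ_{10d} = 1.766% × √10 = 5.585%.
VaR = 1.960 × 5.585% = 10.947%; on $500,000 that is $54,735.

$54,700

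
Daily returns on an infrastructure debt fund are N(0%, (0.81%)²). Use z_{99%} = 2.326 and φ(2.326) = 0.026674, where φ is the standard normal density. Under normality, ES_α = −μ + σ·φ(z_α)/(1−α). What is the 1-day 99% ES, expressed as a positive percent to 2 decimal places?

2.16%

Tail multiplier: φ(z)/(1−α) = 0.026674 / 0.01 = 2.667.
ES = 0.81% × 2.667 = 2.160%.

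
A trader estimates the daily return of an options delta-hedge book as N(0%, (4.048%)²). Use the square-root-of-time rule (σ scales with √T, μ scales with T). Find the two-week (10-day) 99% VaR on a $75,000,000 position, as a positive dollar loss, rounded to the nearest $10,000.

$22,330,000

At 99%, z = 2.326.
σ_{10d} = 4.048% × √10 = 12.801%.
VaR = 2.326 × 12.801% = 29.775%.
On $75,000,000: 0.29775 × $75,000,000 = $22,331,250.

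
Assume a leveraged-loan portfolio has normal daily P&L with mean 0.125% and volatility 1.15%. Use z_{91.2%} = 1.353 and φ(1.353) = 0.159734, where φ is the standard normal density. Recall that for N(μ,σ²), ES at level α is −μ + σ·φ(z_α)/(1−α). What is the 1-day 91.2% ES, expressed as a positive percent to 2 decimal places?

1.96%

Tail multiplier: φ(z)/(1−α) = 0.159734 / 0.088 = 1.815.
ES = −(0.125%) + 1.15% × 1.815 = 1.962%.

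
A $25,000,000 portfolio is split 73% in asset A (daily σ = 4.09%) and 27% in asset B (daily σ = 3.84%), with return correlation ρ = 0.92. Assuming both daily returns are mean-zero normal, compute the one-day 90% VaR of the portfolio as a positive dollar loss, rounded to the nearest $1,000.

σ_p² = 0.73²·4.09² + 0.27²·3.84² + 2·0.92·0.73·0.27·4.09·3.84 = 15.6852 (%²).
σ_p = √15.6852 = 3.960%.
At 90%, z = 1.282.
VaR = 1.282 × 3.960% = 5.077%; on $25,000,000 that is $1,269,250.

$1,269,000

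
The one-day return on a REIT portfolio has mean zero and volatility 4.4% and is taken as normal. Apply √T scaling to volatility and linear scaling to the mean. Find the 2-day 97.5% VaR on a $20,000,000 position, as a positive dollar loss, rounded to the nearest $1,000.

At 97.5%, z = 1.960.
σ_{2d} = 4.4% × √2 = 6.223%.
VaR = 1.960 × 6.223% = 12.197%.
On $20,000,000: 0.12197 × $20,000,000 = $2,439,400.

$2,439,000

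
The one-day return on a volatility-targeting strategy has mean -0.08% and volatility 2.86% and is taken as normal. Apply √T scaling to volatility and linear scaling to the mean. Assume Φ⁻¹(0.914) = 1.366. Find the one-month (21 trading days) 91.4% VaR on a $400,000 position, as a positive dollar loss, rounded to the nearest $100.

$78,300

σ_{21d} = 2.86% × √21 = 13.106%; μ_{21d} = 21 × -0.08% = -1.680%.
VaR = −(-1.680%) + 1.366 × 13.106% = 19.583%.
On $400,000: 0.19583 × $400,000 = $78,332.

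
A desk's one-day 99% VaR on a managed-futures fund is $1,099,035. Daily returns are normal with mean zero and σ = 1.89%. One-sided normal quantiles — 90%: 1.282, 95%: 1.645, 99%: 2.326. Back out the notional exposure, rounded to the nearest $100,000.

$25,000,000

VaR as a fraction of value: z·σ = 2.326 × 1.89% = 4.39614%.
Position = $1,099,035 / 0.0439614 = $25,000,000.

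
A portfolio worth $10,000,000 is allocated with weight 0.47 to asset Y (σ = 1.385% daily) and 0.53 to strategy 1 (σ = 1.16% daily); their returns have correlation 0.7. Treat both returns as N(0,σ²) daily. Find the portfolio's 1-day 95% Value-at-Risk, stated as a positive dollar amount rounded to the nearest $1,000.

σ_p² = 0.47²·1.385² + 0.53²·1.16² + 2·0.7·0.47·0.53·1.385·1.16 = 1.3620 (%²).
σ_p = √1.3620 = 1.167%.
At 95%, z = 1.645.
VaR = 1.645 × 1.167% = 1.920%; on $10,000,000 that is $192,000.

$192,000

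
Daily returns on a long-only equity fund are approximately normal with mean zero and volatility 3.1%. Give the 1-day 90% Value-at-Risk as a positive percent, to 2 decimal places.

At 90% one-sided, z = 1.282.
VaR = z·σ = 1.282 × 3.1% = 3.974%.

3.97%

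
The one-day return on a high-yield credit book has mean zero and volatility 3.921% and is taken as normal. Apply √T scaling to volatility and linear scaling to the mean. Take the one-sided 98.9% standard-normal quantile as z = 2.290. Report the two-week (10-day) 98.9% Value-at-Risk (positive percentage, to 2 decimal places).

28.39%

σ_{10d} = 3.921% × √10 = 12.399%.
VaR = 2.290 × 12.399% = 28.394%.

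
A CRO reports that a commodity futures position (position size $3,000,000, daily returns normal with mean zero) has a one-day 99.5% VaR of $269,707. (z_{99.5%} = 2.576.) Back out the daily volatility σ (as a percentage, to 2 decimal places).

3.49%

VaR as a fraction: $269,707 / $3,000,000 = 8.990%.
σ = VaR / z = 8.990% / 2.576 = 3.490%.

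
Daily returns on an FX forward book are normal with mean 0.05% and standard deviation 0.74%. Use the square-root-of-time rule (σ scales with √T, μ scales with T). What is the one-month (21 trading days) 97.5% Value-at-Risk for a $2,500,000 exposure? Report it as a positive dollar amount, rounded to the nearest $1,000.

$140,000

At 97.5%, z = 1.960.
σ_{21d} = 0.74% × √21 = 3.391%; μ_{21d} = 21 × 0.05% = 1.050%.
VaR = −(1.050%) + 1.960 × 3.391% = 5.596%.
On $2,500,000: 0.05596 × $2,500,000 = $139,900.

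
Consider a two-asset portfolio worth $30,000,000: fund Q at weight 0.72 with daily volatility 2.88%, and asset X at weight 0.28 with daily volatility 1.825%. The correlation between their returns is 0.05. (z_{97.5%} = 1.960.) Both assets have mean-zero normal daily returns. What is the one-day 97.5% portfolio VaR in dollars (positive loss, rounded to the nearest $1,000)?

σ_p² = 0.72²·2.88² + 0.28²·1.825² + 2·0.05·0.72·0.28·2.88·1.825 = 4.6669 (%²).
σ_p = √4.6669 = 2.160%.
VaR = 1.960 × 2.160% = 4.234%; on $30,000,000 that is $1,270,200.

$1,270,000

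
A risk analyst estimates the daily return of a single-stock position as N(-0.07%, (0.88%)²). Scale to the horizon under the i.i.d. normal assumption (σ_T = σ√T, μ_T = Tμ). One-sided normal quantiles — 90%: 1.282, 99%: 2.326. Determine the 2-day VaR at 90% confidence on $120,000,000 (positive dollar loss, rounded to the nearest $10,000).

σ_{2d} = 0.88% × √2 = 1.245%; μ_{2d} = 2 × -0.07% = -0.140%.
VaR = −(-0.140%) + 1.282 × 1.245% = 1.736%.
On $120,000,000: 0.01736 × $120,000,000 = $2,083,200.

$2,080,000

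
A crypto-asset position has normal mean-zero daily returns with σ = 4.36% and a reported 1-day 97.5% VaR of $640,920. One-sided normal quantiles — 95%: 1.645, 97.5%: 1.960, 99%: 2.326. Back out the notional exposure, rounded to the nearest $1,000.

VaR as a fraction of value: z·σ = 1.960 × 4.36% = 8.5456%.
Position = $640,920 / 0.085456 = $7,500,000.

$7,500,000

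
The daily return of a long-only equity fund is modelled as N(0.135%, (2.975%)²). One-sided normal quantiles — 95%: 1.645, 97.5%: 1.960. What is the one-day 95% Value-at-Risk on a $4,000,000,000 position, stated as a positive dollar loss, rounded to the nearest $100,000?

$190,400,000

VaR = −μ + z·σ = −(0.135%) + 1.645 × 2.975% = 4.759%.
On $4,000,000,000: 0.04759 × $4,000,000,000 = $190,360,000.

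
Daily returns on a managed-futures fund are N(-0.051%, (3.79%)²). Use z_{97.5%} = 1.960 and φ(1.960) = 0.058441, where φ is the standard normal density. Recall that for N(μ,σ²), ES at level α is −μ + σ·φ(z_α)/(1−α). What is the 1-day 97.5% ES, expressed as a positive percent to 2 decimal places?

Tail multiplier: φ(z)/(1−α) = 0.058441 / 0.025 = 2.338.
ES = −(-0.051%) + 3.79% × 2.338 = 8.912%.

8.91%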